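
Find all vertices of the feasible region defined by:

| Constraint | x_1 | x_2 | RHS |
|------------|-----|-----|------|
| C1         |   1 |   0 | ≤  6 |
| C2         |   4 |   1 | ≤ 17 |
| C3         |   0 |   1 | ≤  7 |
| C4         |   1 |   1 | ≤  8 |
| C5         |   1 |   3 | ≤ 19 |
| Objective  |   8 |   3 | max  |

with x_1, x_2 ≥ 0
Each vertex is the intersection of two constraint boundaries that also satisfies all remaining constraints:
  x_1 = 0 and x_2 = 0 → (0, 0)
  4x_1 + x_2 = 17 and x_2 = 0 → (4.25, 0)
  4x_1 + x_2 = 17 and x_1 + x_2 = 8 → (3, 5)
  x_1 + x_2 = 8 and x_1 + 3x_2 = 19 → (2.5, 5.5)
  x_1 + 3x_2 = 19 and x_1 = 0 → (0, 6.333)

Vertices: (0, 0), (4.25, 0), (3, 5), (2.5, 5.5), (0, 6.333)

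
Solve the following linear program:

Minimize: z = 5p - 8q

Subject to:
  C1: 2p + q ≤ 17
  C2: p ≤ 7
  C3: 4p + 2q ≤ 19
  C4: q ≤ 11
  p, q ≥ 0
p = 0, q = 9.5, z = -76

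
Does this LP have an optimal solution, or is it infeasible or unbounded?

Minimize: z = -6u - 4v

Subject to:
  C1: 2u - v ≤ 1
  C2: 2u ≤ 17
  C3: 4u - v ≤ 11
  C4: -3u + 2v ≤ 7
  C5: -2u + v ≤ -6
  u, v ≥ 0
C1 requires 2u - v ≤ 1, while C5 (-2u + v ≤ -6) is equivalent to 2u - v ≥ 6. Together they would need 6 ≤ 2u - v ≤ 1, which is impossible since 6 > 1. No point satisfies all constraints.

Infeasible: no point satisfies all constraints simultaneously.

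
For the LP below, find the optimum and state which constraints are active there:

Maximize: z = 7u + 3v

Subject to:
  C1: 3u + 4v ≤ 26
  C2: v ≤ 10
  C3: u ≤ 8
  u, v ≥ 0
Optimal: u = 8, v = 0.5
Binding: C1, C3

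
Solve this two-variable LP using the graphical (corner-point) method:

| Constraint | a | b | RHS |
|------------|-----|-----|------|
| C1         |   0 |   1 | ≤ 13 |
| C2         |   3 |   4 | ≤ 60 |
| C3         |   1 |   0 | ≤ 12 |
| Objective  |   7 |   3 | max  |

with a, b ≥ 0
Each vertex is the intersection of two constraint boundaries that also satisfies all remaining constraints:
  a = 0 and b = 0 → (0, 0)
  a = 12 and b = 0 → (12, 0)
  3a + 4b = 60 and a = 12 → (12, 6)
  b = 13 and 3a + 4b = 60 → (2.667, 13)
  b = 13 and a = 0 → (0, 13)

Evaluating z = 7a + 3b at each vertex:
  (0, 0): z = 0
  (12, 0): z = 84
  (12, 6): z = 102
  (2.667, 13): z = 57.67
  (0, 13): z = 39

The maximum is at (12, 6) with z = 102.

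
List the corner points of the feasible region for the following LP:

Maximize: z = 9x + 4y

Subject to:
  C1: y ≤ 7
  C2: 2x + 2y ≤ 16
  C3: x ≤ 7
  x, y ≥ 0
Each vertex is the intersection of two constraint boundaries that also satisfies all remaining constraints:
  x = 0 and y = 0 → (0, 0)
  x = 7 and y = 0 → (7, 0)
  2x + 2y = 16 and x = 7 → (7, 1)
  y = 7 and 2x + 2y = 16 → (1, 7)
  y = 7 and x = 0 → (0, 7)

Vertices: (0, 0), (7, 0), (7, 1), (1, 7), (0, 7)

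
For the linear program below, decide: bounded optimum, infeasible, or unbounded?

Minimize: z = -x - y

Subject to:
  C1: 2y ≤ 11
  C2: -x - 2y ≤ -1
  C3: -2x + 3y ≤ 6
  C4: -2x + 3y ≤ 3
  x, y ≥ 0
Feasible point: (0, 1) satisfies every constraint, so the LP is feasible.
Direction d = (1, 0): for each constraint row a, a·d ≤ 0 —
  (0)(1) + (2)(0) = 0 ≤ 0
  (-1)(1) + (-2)(0) = -1 ≤ 0
  (-2)(1) + (3)(0) = -2 ≤ 0
  (-2)(1) + (3)(0) = -2 ≤ 0
and d ≥ 0, so (0, 1) + t·d stays feasible for every t ≥ 0. Along this ray z = -x - y changes by -1 per unit t, so z → −∞.

Unbounded: there is a feasible ray along which z → −∞.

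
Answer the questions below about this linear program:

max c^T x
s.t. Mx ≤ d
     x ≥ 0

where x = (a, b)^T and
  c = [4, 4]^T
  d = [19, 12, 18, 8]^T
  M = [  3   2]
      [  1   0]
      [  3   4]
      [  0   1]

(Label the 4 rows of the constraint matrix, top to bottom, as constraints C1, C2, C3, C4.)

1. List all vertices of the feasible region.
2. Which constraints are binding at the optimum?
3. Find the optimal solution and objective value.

1. (0, 0), (6, 0), (0, 4.5)
2. C3, b ≥ 0
3. a = 6, b = 0, z = 24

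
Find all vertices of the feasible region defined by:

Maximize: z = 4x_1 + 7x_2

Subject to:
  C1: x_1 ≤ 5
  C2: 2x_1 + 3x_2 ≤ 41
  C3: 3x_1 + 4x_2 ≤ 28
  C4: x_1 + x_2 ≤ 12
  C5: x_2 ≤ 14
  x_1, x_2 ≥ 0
Each vertex is the intersection of two constraint boundaries that also satisfies all remaining constraints:
  x_1 = 0 and x_2 = 0 → (0, 0)
  x_1 = 5 and x_2 = 0 → (5, 0)
  x_1 = 5 and 3x_1 + 4x_2 = 28 → (5, 3.25)
  3x_1 + 4x_2 = 28 and x_1 = 0 → (0, 7)

Vertices: (0, 0), (5, 0), (5, 3.25), (0, 7)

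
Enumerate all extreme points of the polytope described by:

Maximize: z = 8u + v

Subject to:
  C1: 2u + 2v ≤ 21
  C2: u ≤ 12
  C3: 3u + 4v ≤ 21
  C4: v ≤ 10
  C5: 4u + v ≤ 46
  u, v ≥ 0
Each vertex is the intersection of two constraint boundaries that also satisfies all remaining constraints:
  u = 0 and v = 0 → (0, 0)
  3u + 4v = 21 and v = 0 → (7, 0)
  3u + 4v = 21 and u = 0 → (0, 5.25)

Vertices: (0, 0), (7, 0), (0, 5.25)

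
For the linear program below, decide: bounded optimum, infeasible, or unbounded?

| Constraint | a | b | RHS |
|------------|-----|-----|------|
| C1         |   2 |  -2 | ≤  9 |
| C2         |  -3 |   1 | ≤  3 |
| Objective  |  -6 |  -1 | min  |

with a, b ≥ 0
Feasible point: (0, 0) satisfies every constraint, so the LP is feasible.
Direction d = (1, 1): for each constraint row a, a·d ≤ 0 —
  (2)(1) + (-2)(1) = 0 ≤ 0
  (-3)(1) + (1)(1) = -2 ≤ 0
and d ≥ 0, so (0, 0) + t·d stays feasible for every t ≥ 0. Along this ray z = -6a - b changes by -7 per unit t, so z → −∞.

Unbounded — the objective can decrease without bound over the feasible region.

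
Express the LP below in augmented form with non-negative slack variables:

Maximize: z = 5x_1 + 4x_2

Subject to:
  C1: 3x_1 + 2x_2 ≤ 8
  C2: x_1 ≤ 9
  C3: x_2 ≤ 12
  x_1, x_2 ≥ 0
max z = 5x_1 + 4x_2

s.t.
  3x_1 + 2x_2 + s1 = 8
  x_1 + s2 = 9
  x_2 + s3 = 12
  x_1, x_2, s1, s2, s3 ≥ 0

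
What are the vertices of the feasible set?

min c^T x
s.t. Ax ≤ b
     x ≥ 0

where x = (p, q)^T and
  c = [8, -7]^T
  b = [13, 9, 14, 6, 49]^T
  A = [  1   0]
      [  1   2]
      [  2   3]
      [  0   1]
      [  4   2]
Each vertex is the intersection of two constraint boundaries that also satisfies all remaining constraints:
  p = 0 and q = 0 → (0, 0)
  2p + 3q = 14 and q = 0 → (7, 0)
  p + 2q = 9 and 2p + 3q = 14 → (1, 4)
  p + 2q = 9 and p = 0 → (0, 4.5)

Vertices: (0, 0), (7, 0), (1, 4), (0, 4.5)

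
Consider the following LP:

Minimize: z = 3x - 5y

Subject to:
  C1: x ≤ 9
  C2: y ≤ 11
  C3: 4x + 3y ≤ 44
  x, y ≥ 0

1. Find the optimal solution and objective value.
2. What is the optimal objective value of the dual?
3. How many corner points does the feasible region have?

1. x = 0, y = 11, z = -55
2. -55 (by strong duality, equal to the primal optimum)
3. 5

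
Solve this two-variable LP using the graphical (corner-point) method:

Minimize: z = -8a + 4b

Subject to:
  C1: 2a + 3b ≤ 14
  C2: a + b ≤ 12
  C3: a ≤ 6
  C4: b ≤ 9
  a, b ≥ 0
a = 6, b = 0, z = -48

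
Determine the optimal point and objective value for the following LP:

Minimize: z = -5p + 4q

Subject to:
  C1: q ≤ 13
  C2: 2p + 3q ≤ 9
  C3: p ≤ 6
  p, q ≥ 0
p = 4.5, q = 0, z = -22.5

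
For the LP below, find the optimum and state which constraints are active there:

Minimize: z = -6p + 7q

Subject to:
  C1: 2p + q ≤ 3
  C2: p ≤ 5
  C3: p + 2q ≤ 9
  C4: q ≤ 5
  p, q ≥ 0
Optimal: p = 1.5, q = 0
Binding: C1, q ≥ 0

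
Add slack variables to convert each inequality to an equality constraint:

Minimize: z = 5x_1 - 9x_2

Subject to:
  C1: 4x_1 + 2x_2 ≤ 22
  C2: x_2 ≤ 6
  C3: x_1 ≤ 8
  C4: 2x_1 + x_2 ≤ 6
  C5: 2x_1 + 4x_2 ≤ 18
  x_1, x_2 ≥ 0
min z = 5x_1 - 9x_2

s.t.
  4x_1 + 2x_2 + s1 = 22
  x_2 + s2 = 6
  x_1 + s3 = 8
  2x_1 + x_2 + s4 = 6
  2x_1 + 4x_2 + s5 = 18
  x_1, x_2, s1, s2, s3, s4, s5 ≥ 0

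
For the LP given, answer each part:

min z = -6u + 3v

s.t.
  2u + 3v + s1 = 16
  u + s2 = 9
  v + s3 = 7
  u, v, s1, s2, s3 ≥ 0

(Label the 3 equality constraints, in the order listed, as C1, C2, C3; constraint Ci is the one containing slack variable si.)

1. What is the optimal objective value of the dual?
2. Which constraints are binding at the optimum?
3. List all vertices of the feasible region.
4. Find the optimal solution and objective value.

1. -48 (by strong duality, equal to the primal optimum)
2. C1, v ≥ 0
3. (0, 0), (8, 0), (0, 5.333)
4. u = 8, v = 0, z = -48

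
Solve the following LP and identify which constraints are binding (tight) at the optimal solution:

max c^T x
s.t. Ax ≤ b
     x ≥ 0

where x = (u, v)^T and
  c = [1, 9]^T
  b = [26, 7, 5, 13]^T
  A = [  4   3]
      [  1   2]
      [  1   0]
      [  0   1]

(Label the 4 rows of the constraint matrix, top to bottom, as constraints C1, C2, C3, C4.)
Optimal: u = 0, v = 3.5
Binding: C2, u ≥ 0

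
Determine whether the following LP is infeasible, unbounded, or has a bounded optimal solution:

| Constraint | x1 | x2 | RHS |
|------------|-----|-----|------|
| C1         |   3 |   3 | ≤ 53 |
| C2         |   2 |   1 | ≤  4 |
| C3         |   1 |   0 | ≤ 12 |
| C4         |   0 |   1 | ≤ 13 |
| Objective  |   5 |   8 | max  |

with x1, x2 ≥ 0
The point (0, 4) satisfies every constraint, so the LP is feasible; the constraints give x1 ≤ 12 and x2 ≤ 13, which with x1, x2 ≥ 0 keep the feasible region inside a bounded box. A feasible, bounded LP attains a finite optimum at a vertex.

Evaluating z = 5x1 + 8x2 at each vertex:
  (0, 0): z = 0
  (2, 0): z = 10
  (0, 4): z = 32

Bounded optimum: z* = 32 at (0, 4).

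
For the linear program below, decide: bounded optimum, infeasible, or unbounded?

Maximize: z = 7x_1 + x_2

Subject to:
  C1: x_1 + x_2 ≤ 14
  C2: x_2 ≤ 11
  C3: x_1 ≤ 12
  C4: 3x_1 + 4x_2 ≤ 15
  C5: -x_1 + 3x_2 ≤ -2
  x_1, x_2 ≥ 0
The point (5, 0) satisfies every constraint, so the LP is feasible; the constraints give x_1 ≤ 12 and x_2 ≤ 11, which with x_1, x_2 ≥ 0 keep the feasible region inside a bounded box. A feasible, bounded LP attains a finite optimum at a vertex.

Bounded optimum: z* = 35 at (5, 0).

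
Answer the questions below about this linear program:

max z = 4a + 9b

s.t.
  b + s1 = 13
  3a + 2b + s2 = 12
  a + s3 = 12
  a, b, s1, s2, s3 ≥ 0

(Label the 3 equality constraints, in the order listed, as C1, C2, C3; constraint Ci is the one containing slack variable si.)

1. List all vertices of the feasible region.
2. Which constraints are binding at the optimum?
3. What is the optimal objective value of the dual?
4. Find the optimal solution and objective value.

1. (0, 0), (4, 0), (0, 6)
2. C2, a ≥ 0
3. 54 (by strong duality, equal to the primal optimum)
4. a = 0, b = 6, z = 54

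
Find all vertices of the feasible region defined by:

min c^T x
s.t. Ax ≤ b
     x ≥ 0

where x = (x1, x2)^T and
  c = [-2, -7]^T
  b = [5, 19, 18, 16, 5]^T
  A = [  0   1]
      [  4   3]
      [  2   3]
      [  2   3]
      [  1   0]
Each vertex is the intersection of two constraint boundaries that also satisfies all remaining constraints:
  x1 = 0 and x2 = 0 → (0, 0)
  4x1 + 3x2 = 19 and x2 = 0 → (4.75, 0)
  4x1 + 3x2 = 19 and 2x1 + 3x2 = 16 → (1.5, 4.333)
  x2 = 5 and 2x1 + 3x2 = 16 → (0.5, 5)
  x2 = 5 and x1 = 0 → (0, 5)

Vertices: (0, 0), (4.75, 0), (1.5, 4.333), (0.5, 5), (0, 5)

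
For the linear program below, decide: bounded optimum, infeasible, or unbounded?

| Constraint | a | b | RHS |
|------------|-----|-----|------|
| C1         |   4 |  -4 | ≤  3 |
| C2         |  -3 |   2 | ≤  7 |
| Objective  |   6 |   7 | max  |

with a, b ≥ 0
Feasible point: (0, 0) satisfies every constraint, so the LP is feasible.
Direction d = (1, 1): for each constraint row a, a·d ≤ 0 —
  (4)(1) + (-4)(1) = 0 ≤ 0
  (-3)(1) + (2)(1) = -1 ≤ 0
and d ≥ 0, so (0, 0) + t·d stays feasible for every t ≥ 0. Along this ray z = 6a + 7b changes by 13 per unit t, so z → +∞.

Unbounded: there is a feasible ray along which z → +∞.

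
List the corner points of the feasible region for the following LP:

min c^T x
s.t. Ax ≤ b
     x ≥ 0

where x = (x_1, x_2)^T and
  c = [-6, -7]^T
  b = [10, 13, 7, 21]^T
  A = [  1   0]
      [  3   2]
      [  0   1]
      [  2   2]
Each vertex is the intersection of two constraint boundaries that also satisfies all remaining constraints:
  x_1 = 0 and x_2 = 0 → (0, 0)
  3x_1 + 2x_2 = 13 and x_2 = 0 → (4.333, 0)
  3x_1 + 2x_2 = 13 and x_1 = 0 → (0, 6.5)

Vertices: (0, 0), (4.333, 0), (0, 6.5)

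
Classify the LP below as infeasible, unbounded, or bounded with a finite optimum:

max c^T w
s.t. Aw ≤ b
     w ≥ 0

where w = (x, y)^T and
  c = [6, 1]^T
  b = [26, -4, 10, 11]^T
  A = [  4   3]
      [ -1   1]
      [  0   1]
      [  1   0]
The point (6.5, 0) satisfies every constraint, so the LP is feasible; the constraints give x ≤ 11 and y ≤ 10, which with x, y ≥ 0 keep the feasible region inside a bounded box. A feasible, bounded LP attains a finite optimum at a vertex.

The LP has an optimal solution: (6.5, 0) with z = 39.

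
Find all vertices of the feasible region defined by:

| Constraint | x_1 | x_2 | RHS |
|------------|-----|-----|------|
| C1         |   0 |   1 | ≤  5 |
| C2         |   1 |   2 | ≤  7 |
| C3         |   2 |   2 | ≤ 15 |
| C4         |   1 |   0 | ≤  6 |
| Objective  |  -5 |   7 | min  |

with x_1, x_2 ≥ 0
Each vertex is the intersection of two constraint boundaries that also satisfies all remaining constraints:
  x_1 = 0 and x_2 = 0 → (0, 0)
  x_1 = 6 and x_2 = 0 → (6, 0)
  x_1 + 2x_2 = 7 and x_1 = 6 → (6, 0.5)
  x_1 + 2x_2 = 7 and x_1 = 0 → (0, 3.5)

Vertices: (0, 0), (6, 0), (6, 0.5), (0, 3.5)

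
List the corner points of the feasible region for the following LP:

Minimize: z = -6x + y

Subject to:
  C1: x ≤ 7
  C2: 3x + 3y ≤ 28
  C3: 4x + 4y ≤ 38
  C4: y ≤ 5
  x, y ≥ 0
Each vertex is the intersection of two constraint boundaries that also satisfies all remaining constraints:
  x = 0 and y = 0 → (0, 0)
  x = 7 and y = 0 → (7, 0)
  x = 7 and 3x + 3y = 28 → (7, 2.333)
  3x + 3y = 28 and y = 5 → (4.333, 5)
  y = 5 and x = 0 → (0, 5)

Vertices: (0, 0), (7, 0), (7, 2.333), (4.333, 5), (0, 5)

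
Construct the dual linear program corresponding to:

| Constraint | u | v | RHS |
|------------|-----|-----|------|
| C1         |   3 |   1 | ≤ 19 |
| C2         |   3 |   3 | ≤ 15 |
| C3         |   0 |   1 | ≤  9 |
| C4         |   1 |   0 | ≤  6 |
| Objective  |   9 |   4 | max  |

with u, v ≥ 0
Minimize: z = 19y1 + 15y2 + 9y3 + 6y4

Subject to:
  C1: -3y1 - 3y2 - y4 ≤ -9
  C2: -y1 - 3y2 - y3 ≤ -4
  y1, y2, y3, y4 ≥ 0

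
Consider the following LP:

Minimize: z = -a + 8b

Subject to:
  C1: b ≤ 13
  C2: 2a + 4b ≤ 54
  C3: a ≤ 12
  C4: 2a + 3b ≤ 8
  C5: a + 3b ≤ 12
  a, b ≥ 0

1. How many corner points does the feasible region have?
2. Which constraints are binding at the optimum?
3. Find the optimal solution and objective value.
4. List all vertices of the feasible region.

1. 3
2. C4, b ≥ 0
3. a = 4, b = 0, z = -4
4. (0, 0), (4, 0), (0, 2.667)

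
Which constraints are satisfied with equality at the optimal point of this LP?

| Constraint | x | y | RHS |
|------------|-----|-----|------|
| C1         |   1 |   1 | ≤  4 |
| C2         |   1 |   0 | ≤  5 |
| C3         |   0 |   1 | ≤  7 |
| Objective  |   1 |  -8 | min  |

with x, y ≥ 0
Optimal: x = 0, y = 4
Slack at optimum:
  C1: slack = 0 (binding)
  C2: slack = 5
  C3: slack = 3
  x ≥ 0: x = 0 (binding)
  y ≥ 0: y = 4
Binding constraints: C1, x ≥ 0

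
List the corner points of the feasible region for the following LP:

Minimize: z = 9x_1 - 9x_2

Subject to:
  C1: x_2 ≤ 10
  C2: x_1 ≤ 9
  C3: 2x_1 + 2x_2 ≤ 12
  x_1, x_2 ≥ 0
Each vertex is the intersection of two constraint boundaries that also satisfies all remaining constraints:
  x_1 = 0 and x_2 = 0 → (0, 0)
  2x_1 + 2x_2 = 12 and x_2 = 0 → (6, 0)
  2x_1 + 2x_2 = 12 and x_1 = 0 → (0, 6)

Vertices: (0, 0), (6, 0), (0, 6)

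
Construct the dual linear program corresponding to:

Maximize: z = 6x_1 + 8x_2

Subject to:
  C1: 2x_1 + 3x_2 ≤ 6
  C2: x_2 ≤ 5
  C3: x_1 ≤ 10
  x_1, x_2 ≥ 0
Minimize: z = 6y1 + 5y2 + 10y3

Subject to:
  C1: -2y1 - y3 ≤ -6
  C2: -3y1 - y2 ≤ -8
  y1, y2, y3 ≥ 0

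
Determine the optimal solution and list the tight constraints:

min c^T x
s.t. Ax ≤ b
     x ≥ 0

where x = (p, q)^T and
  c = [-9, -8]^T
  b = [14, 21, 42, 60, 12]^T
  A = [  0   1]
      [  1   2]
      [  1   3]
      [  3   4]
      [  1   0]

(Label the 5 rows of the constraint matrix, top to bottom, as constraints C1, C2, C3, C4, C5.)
Optimal: p = 12, q = 4.5
Binding: C2, C5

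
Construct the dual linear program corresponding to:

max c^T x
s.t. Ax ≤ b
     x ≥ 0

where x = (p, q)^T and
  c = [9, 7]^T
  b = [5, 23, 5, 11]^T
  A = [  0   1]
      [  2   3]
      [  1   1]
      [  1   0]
Minimize: z = 5y1 + 23y2 + 5y3 + 11y4

Subject to:
  C1: -2y2 - y3 - y4 ≤ -9
  C2: -y1 - 3y2 - y3 ≤ -7
  y1, y2, y3, y4 ≥ 0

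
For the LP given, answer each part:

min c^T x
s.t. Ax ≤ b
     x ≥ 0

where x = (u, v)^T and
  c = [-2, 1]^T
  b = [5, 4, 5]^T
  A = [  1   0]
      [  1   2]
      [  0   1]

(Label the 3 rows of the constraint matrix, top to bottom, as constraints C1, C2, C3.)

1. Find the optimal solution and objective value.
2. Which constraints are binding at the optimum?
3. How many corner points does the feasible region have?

1. u = 4, v = 0, z = -8
2. C2, v ≥ 0
3. 3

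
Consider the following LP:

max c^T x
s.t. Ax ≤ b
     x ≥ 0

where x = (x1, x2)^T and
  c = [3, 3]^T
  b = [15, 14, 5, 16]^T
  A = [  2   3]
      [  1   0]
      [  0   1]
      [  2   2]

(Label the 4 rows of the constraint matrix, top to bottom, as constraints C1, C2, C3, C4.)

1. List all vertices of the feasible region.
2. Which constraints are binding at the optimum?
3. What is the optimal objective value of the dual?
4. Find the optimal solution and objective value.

1. (0, 0), (7.5, 0), (0, 5)
2. C1, x2 ≥ 0
3. 22.5 (by strong duality, equal to the primal optimum)
4. x1 = 7.5, x2 = 0, z = 22.5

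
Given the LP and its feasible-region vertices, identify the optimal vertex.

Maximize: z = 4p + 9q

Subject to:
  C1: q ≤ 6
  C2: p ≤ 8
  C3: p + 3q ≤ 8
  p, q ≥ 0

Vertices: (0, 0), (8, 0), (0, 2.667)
(8, 0) with z = 32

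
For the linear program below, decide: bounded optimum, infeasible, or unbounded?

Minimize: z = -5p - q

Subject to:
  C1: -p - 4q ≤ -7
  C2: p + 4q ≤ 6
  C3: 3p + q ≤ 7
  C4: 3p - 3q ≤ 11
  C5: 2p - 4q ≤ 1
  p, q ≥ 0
C2 requires p + 4q ≤ 6, while C1 (-p - 4q ≤ -7) is equivalent to p + 4q ≥ 7. Together they would need 7 ≤ p + 4q ≤ 6, which is impossible since 7 > 6. No point satisfies all constraints.

The feasible region is empty; the LP is infeasible.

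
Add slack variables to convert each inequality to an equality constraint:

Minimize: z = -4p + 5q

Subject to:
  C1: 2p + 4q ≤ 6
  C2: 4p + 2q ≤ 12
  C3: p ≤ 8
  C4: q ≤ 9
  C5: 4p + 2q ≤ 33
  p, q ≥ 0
min z = -4p + 5q

s.t.
  2p + 4q + s1 = 6
  4p + 2q + s2 = 12
  p + s3 = 8
  q + s4 = 9
  4p + 2q + s5 = 33
  p, q, s1, s2, s3, s4, s5 ≥ 0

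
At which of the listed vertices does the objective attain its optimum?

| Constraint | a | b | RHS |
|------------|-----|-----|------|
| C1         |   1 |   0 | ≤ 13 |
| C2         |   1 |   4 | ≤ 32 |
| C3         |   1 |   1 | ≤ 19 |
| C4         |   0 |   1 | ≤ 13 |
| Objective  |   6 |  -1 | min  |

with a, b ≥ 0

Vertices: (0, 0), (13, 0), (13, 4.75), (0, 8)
(0, 8) with z = -8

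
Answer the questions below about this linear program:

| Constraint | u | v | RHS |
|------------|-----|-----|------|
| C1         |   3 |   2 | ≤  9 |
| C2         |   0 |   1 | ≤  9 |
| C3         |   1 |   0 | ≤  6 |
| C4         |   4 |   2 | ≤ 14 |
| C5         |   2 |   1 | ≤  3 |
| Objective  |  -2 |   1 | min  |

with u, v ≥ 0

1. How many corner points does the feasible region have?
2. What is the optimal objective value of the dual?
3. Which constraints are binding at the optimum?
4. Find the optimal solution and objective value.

1. 3
2. -3 (by strong duality, equal to the primal optimum)
3. C5, v ≥ 0
4. u = 1.5, v = 0, z = -3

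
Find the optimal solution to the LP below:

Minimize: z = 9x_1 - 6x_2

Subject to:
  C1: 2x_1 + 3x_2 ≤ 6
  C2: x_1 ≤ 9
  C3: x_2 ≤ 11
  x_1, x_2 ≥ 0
Each vertex is the intersection of two constraint boundaries that also satisfies all remaining constraints:
  x_1 = 0 and x_2 = 0 → (0, 0)
  2x_1 + 3x_2 = 6 and x_2 = 0 → (3, 0)
  2x_1 + 3x_2 = 6 and x_1 = 0 → (0, 2)

Evaluating z = 9x_1 - 6x_2 at each vertex:
  (0, 0): z = 0
  (3, 0): z = 27
  (0, 2): z = -12

The minimum is at (0, 2) with z = -12.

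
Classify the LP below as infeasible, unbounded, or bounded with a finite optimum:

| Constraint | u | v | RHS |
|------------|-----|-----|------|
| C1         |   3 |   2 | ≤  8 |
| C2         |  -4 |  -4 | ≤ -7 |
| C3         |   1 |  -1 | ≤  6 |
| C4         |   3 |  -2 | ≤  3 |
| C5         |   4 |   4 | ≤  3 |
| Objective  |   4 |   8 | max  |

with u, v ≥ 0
C5 requires 4u + 4v ≤ 3, while C2 (-4u - 4v ≤ -7) is equivalent to 4u + 4v ≥ 7. Together they would need 7 ≤ 4u + 4v ≤ 3, which is impossible since 7 > 3. No point satisfies all constraints.

Infeasible — the constraint set is empty.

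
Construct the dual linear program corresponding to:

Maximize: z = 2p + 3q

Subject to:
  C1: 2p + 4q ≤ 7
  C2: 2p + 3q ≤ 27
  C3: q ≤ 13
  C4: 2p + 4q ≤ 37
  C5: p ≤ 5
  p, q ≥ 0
Minimize: z = 7y1 + 27y2 + 13y3 + 37y4 + 5y5

Subject to:
  C1: -2y1 - 2y2 - 2y4 - y5 ≤ -2
  C2: -4y1 - 3y2 - y3 - 4y4 ≤ -3
  y1, y2, y3, y4, y5 ≥ 0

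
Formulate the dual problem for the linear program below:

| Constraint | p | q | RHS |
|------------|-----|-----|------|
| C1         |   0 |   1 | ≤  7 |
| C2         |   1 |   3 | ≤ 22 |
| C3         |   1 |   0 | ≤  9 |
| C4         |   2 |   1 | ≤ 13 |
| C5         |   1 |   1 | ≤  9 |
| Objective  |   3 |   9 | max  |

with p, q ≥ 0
Minimize: z = 7y1 + 22y2 + 9y3 + 13y4 + 9y5

Subject to:
  C1: -y2 - y3 - 2y4 - y5 ≤ -3
  C2: -y1 - 3y2 - y4 - y5 ≤ -9
  y1, y2, y3, y4, y5 ≥ 0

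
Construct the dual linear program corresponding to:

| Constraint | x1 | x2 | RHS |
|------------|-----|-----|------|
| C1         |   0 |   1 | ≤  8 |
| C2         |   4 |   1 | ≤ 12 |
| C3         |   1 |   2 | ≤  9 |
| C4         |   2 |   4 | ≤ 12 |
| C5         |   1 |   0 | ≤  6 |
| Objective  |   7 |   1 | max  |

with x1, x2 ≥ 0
Minimize: z = 8y1 + 12y2 + 9y3 + 12y4 + 6y5

Subject to:
  C1: -4y2 - y3 - 2y4 - y5 ≤ -7
  C2: -y1 - y2 - 2y3 - 4y4 ≤ -1
  y1, y2, y3, y4, y5 ≥ 0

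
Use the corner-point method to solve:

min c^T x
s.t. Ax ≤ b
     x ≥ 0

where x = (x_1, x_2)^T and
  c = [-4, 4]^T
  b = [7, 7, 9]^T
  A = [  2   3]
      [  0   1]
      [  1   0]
x_1 = 3.5, x_2 = 0, z = -14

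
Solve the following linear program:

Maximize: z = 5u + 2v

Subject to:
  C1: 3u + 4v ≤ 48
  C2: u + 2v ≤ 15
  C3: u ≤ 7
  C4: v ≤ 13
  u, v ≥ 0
Each vertex is the intersection of two constraint boundaries that also satisfies all remaining constraints:
  u = 0 and v = 0 → (0, 0)
  u = 7 and v = 0 → (7, 0)
  u + 2v = 15 and u = 7 → (7, 4)
  u + 2v = 15 and u = 0 → (0, 7.5)

Evaluating z = 5u + 2v at each vertex:
  (0, 0): z = 0
  (7, 0): z = 35
  (7, 4): z = 43
  (0, 7.5): z = 15

The maximum is at (7, 4) with z = 43.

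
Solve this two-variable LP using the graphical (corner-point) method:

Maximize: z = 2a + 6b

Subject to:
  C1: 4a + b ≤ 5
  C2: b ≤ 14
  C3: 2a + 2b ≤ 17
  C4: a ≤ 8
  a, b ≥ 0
Each vertex is the intersection of two constraint boundaries that also satisfies all remaining constraints:
  a = 0 and b = 0 → (0, 0)
  4a + b = 5 and b = 0 → (1.25, 0)
  4a + b = 5 and a = 0 → (0, 5)

Evaluating z = 2a + 6b at each vertex:
  (0, 0): z = 0
  (1.25, 0): z = 2.5
  (0, 5): z = 30

The maximum is at (0, 5) with z = 30.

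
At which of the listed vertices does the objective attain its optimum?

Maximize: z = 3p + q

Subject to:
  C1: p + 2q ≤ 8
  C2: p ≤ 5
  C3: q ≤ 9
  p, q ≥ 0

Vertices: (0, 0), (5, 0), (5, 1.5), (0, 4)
Evaluating z = 3p + q at each vertex:
  (0, 0): z = 0
  (5, 0): z = 15
  (5, 1.5): z = 16.5
  (0, 4): z = 4

The largest value is z = 16.5, attained at (5, 1.5).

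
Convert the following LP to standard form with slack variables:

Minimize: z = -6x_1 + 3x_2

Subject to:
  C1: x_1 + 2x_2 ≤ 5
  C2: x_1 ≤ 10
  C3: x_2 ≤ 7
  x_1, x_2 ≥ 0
min z = -6x_1 + 3x_2

s.t.
  x_1 + 2x_2 + s1 = 5
  x_1 + s2 = 10
  x_2 + s3 = 7
  x_1, x_2, s1, s2, s3 ≥ 0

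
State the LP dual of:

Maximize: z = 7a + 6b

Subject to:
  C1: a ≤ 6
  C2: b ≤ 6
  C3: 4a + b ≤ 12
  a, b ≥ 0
Minimize: z = 6y1 + 6y2 + 12y3

Subject to:
  C1: -y1 - 4y3 ≤ -7
  C2: -y2 - y3 ≤ -6
  y1, y2, y3 ≥ 0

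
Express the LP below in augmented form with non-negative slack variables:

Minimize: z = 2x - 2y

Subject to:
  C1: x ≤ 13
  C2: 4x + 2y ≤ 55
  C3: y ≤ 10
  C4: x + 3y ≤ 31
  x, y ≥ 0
min z = 2x - 2y

s.t.
  x + s1 = 13
  4x + 2y + s2 = 55
  y + s3 = 10
  x + 3y + s4 = 31
  x, y, s1, s2, s3, s4 ≥ 0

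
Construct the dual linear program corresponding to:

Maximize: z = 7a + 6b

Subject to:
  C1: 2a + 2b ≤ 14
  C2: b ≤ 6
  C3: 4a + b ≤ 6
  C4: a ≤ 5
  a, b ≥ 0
Minimize: z = 14y1 + 6y2 + 6y3 + 5y4

Subject to:
  C1: -2y1 - 4y3 - y4 ≤ -7
  C2: -2y1 - y2 - y3 ≤ -6
  y1, y2, y3, y4 ≥ 0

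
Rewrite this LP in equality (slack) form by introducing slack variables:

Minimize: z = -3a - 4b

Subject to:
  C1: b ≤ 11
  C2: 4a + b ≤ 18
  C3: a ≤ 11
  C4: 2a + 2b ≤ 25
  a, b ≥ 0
min z = -3a - 4b

s.t.
  b + s1 = 11
  4a + b + s2 = 18
  a + s3 = 11
  2a + 2b + s4 = 25
  a, b, s1, s2, s3, s4 ≥ 0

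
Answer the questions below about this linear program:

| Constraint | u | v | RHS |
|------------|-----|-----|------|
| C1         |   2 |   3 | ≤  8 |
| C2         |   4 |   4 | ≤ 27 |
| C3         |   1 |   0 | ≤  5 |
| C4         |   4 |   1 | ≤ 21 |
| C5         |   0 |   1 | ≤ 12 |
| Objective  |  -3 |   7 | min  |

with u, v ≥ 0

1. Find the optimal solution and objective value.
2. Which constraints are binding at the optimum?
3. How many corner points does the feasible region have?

1. u = 4, v = 0, z = -12
2. C1, v ≥ 0
3. 3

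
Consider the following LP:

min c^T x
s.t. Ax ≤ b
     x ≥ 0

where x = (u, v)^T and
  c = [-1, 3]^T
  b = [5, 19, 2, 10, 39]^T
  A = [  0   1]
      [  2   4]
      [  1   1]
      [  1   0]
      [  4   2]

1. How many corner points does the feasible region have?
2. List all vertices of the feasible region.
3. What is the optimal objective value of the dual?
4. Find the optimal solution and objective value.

1. 3
2. (0, 0), (2, 0), (0, 2)
3. -2 (by strong duality, equal to the primal optimum)
4. u = 2, v = 0, z = -2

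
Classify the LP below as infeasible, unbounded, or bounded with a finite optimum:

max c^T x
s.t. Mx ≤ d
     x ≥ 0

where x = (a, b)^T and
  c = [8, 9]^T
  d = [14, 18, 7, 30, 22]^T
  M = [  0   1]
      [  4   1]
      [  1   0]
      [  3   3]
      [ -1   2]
The point (0, 10) satisfies every constraint, so the LP is feasible; the constraints give a ≤ 7 and b ≤ 14, which with a, b ≥ 0 keep the feasible region inside a bounded box. A feasible, bounded LP attains a finite optimum at a vertex.

Evaluating z = 8a + 9b at each vertex:
  (0, 0): z = 0
  (4.5, 0): z = 36
  (2.667, 7.333): z = 87.33
  (0, 10): z = 90

The LP has an optimal solution: (0, 10) with z = 90.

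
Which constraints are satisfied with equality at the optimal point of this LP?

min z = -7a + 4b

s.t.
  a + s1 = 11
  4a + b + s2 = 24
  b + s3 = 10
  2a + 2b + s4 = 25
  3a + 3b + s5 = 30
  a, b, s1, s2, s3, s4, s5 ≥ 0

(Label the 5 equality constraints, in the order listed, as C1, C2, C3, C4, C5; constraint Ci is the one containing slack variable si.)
Optimal: a = 6, b = 0
Slack at optimum:
  C1: slack = 5
  C2: slack = 0 (binding)
  C3: slack = 10
  C4: slack = 13
  C5: slack = 12
  a ≥ 0: a = 6
  b ≥ 0: b = 0 (binding)
Binding constraints: C2, b ≥ 0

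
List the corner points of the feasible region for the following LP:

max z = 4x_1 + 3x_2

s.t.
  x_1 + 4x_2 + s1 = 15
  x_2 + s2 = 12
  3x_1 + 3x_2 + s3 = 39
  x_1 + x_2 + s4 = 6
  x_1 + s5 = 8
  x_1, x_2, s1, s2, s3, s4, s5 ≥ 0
Each vertex is the intersection of two constraint boundaries that also satisfies all remaining constraints:
  x_1 = 0 and x_2 = 0 → (0, 0)
  x_1 + x_2 = 6 and x_2 = 0 → (6, 0)
  x_1 + 4x_2 = 15 and x_1 + x_2 = 6 → (3, 3)
  x_1 + 4x_2 = 15 and x_1 = 0 → (0, 3.75)

Vertices: (0, 0), (6, 0), (3, 3), (0, 3.75)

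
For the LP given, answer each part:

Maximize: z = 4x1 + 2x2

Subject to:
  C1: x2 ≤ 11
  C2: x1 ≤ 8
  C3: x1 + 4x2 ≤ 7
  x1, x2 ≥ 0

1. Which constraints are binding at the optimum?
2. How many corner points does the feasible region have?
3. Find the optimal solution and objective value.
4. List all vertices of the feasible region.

1. C3, x2 ≥ 0
2. 3
3. x1 = 7, x2 = 0, z = 28
4. (0, 0), (7, 0), (0, 1.75)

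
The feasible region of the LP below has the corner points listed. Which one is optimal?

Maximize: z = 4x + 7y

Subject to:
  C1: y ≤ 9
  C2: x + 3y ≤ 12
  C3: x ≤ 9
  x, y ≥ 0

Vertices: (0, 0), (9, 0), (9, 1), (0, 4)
(9, 1) with z = 43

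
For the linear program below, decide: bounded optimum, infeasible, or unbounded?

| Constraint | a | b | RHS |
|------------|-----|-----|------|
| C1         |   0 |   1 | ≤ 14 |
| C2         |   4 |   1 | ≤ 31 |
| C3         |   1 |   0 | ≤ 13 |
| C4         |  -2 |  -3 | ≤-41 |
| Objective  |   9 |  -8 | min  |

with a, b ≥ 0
The point (0, 14) satisfies every constraint, so the LP is feasible; the constraints give a ≤ 13 and b ≤ 14, which with a, b ≥ 0 keep the feasible region inside a bounded box. A feasible, bounded LP attains a finite optimum at a vertex.

The LP has an optimal solution: (0, 14) with z = -112.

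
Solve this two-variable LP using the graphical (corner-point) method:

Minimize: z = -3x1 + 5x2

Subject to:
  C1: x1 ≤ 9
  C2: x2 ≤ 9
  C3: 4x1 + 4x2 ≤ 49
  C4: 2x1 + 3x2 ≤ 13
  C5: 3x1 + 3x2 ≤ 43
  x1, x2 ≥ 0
x1 = 6.5, x2 = 0, z = -19.5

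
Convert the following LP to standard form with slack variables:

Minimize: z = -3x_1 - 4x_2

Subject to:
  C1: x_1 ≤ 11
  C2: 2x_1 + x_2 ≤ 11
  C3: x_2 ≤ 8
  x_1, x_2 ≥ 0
min z = -3x_1 - 4x_2

s.t.
  x_1 + s1 = 11
  2x_1 + x_2 + s2 = 11
  x_2 + s3 = 8
  x_1, x_2, s1, s2, s3 ≥ 0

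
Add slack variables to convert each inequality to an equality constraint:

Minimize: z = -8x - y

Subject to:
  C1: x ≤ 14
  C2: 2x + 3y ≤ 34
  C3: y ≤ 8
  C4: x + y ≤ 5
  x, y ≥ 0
min z = -8x - y

s.t.
  x + s1 = 14
  2x + 3y + s2 = 34
  y + s3 = 8
  x + y + s4 = 5
  x, y, s1, s2, s3, s4 ≥ 0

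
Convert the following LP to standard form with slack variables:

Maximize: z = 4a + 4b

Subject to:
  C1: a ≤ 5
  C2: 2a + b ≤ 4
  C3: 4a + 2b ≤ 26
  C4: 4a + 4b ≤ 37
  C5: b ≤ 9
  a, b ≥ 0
max z = 4a + 4b

s.t.
  a + s1 = 5
  2a + b + s2 = 4
  4a + 2b + s3 = 26
  4a + 4b + s4 = 37
  b + s5 = 9
  a, b, s1, s2, s3, s4, s5 ≥ 0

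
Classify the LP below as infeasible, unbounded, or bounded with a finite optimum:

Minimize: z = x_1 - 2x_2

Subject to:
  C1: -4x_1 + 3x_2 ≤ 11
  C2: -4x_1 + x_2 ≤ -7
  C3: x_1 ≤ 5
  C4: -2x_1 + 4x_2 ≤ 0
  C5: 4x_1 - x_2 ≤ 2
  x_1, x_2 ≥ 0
C5 requires 4x_1 - x_2 ≤ 2, while C2 (-4x_1 + x_2 ≤ -7) is equivalent to 4x_1 - x_2 ≥ 7. Together they would need 7 ≤ 4x_1 - x_2 ≤ 2, which is impossible since 7 > 2. No point satisfies all constraints.

The feasible region is empty; the LP is infeasible.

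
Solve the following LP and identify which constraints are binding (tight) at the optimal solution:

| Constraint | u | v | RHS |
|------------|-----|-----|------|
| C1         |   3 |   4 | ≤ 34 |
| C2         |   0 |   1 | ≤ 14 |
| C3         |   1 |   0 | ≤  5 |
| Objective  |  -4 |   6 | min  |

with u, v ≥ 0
Optimal: u = 5, v = 0
Slack at optimum:
  C1: slack = 19
  C2: slack = 14
  C3: slack = 0 (binding)
  u ≥ 0: u = 5
  v ≥ 0: v = 0 (binding)
Binding constraints: C3, v ≥ 0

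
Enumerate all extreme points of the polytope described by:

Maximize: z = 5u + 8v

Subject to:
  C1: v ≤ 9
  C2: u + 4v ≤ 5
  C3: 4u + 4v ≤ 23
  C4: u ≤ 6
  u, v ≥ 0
Each vertex is the intersection of two constraint boundaries that also satisfies all remaining constraints:
  u = 0 and v = 0 → (0, 0)
  u + 4v = 5 and v = 0 → (5, 0)
  u + 4v = 5 and u = 0 → (0, 1.25)

Vertices: (0, 0), (5, 0), (0, 1.25)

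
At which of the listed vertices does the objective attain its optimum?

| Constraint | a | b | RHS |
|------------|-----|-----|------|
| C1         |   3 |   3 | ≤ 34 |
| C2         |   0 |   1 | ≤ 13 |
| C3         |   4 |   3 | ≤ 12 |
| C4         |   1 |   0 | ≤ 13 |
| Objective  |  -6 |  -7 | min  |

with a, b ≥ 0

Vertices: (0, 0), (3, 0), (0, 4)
(0, 4) with z = -28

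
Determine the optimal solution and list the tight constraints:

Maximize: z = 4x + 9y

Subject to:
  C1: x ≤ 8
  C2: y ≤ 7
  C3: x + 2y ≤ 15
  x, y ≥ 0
Optimal: x = 1, y = 7
Slack at optimum:
  C1: slack = 7
  C2: slack = 0 (binding)
  C3: slack = 0 (binding)
  x ≥ 0: x = 1
  y ≥ 0: y = 7
Binding constraints: C2, C3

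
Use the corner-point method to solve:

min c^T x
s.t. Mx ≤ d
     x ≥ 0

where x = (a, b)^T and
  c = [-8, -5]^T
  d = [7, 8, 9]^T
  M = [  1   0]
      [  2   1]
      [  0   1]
a = 0, b = 8, z = -40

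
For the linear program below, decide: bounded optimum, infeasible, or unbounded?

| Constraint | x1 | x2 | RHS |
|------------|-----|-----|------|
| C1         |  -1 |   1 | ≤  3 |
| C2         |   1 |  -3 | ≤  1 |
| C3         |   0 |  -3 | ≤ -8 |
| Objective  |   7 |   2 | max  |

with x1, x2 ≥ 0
Feasible point: (0, 3) satisfies every constraint, so the LP is feasible.
Direction d = (1, 1): for each constraint row a, a·d ≤ 0 —
  (-1)(1) + (1)(1) = 0 ≤ 0
  (1)(1) + (-3)(1) = -2 ≤ 0
  (0)(1) + (-3)(1) = -3 ≤ 0
and d ≥ 0, so (0, 3) + t·d stays feasible for every t ≥ 0. Along this ray z = 7x1 + 2x2 changes by 9 per unit t, so z → +∞.

Unbounded — the objective can increase without bound over the feasible region.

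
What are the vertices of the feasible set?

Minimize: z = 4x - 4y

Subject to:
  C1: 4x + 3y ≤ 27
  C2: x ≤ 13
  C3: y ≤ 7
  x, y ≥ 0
Each vertex is the intersection of two constraint boundaries that also satisfies all remaining constraints:
  x = 0 and y = 0 → (0, 0)
  4x + 3y = 27 and y = 0 → (6.75, 0)
  4x + 3y = 27 and y = 7 → (1.5, 7)
  y = 7 and x = 0 → (0, 7)

Vertices: (0, 0), (6.75, 0), (1.5, 7), (0, 7)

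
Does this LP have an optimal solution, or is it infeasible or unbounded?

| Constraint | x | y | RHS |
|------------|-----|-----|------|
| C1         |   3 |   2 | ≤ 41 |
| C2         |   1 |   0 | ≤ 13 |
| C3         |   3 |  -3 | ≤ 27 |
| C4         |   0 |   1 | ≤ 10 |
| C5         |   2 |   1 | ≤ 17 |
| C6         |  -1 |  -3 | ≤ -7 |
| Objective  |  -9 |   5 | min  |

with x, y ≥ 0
The point (8.5, 0) satisfies every constraint, so the LP is feasible; the constraints give x ≤ 13 and y ≤ 10, which with x, y ≥ 0 keep the feasible region inside a bounded box. A feasible, bounded LP attains a finite optimum at a vertex.

The LP has an optimal solution: (8.5, 0) with z = -76.5.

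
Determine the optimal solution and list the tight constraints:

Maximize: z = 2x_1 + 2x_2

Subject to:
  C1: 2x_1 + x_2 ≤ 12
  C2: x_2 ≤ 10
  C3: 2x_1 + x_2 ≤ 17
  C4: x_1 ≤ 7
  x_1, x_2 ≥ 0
Optimal: x_1 = 1, x_2 = 10
Slack at optimum:
  C1: slack = 0 (binding)
  C2: slack = 0 (binding)
  C3: slack = 5
  C4: slack = 6
  x_1 ≥ 0: x_1 = 1
  x_2 ≥ 0: x_2 = 10
Binding constraints: C1, C2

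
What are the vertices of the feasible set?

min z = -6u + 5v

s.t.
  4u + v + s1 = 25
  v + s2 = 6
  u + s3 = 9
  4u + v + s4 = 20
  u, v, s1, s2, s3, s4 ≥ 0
Each vertex is the intersection of two constraint boundaries that also satisfies all remaining constraints:
  u = 0 and v = 0 → (0, 0)
  4u + v = 20 and v = 0 → (5, 0)
  v = 6 and 4u + v = 20 → (3.5, 6)
  v = 6 and u = 0 → (0, 6)

Vertices: (0, 0), (5, 0), (3.5, 6), (0, 6)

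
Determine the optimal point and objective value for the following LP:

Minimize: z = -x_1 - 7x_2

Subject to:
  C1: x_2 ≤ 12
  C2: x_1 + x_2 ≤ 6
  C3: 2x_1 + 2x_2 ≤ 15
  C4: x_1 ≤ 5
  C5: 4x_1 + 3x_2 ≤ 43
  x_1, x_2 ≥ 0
Each vertex is the intersection of two constraint boundaries that also satisfies all remaining constraints:
  x_1 = 0 and x_2 = 0 → (0, 0)
  x_1 = 5 and x_2 = 0 → (5, 0)
  x_1 + x_2 = 6 and x_1 = 5 → (5, 1)
  x_1 + x_2 = 6 and x_1 = 0 → (0, 6)

Evaluating z = -x_1 - 7x_2 at each vertex:
  (0, 0): z = 0
  (5, 0): z = -5
  (5, 1): z = -12
  (0, 6): z = -42

The minimum is at (0, 6) with z = -42.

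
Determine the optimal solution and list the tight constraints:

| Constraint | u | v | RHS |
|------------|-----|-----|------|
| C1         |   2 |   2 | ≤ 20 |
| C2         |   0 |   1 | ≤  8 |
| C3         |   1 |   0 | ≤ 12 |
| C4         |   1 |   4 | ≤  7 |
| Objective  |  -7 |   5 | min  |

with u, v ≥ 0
Optimal: u = 7, v = 0
Binding: C4, v ≥ 0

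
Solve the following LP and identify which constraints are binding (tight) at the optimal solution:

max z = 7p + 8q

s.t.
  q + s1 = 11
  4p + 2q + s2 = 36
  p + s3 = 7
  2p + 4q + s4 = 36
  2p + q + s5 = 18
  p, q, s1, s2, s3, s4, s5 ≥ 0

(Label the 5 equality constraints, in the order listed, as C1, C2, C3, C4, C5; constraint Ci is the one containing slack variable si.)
Optimal: p = 6, q = 6
Slack at optimum:
  C1: slack = 5
  C2: slack = 0 (binding)
  C3: slack = 1
  C4: slack = 0 (binding)
  C5: slack = 0 (binding)
  p ≥ 0: p = 6
  q ≥ 0: q = 6
Binding constraints: C2, C4, C5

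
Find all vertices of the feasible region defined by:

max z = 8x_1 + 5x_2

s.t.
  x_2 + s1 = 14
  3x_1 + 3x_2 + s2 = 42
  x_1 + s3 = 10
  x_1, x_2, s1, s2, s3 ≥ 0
Each vertex is the intersection of two constraint boundaries that also satisfies all remaining constraints:
  x_1 = 0 and x_2 = 0 → (0, 0)
  x_1 = 10 and x_2 = 0 → (10, 0)
  3x_1 + 3x_2 = 42 and x_1 = 10 → (10, 4)
  x_2 = 14 and 3x_1 + 3x_2 = 42 → (0, 14)

Vertices: (0, 0), (10, 0), (10, 4), (0, 14)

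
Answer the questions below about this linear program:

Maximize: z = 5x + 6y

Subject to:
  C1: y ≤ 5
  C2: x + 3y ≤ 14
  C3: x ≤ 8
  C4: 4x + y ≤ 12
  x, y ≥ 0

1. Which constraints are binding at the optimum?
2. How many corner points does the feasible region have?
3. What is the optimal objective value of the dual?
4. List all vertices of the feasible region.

1. C2, C4
2. 4
3. 34 (by strong duality, equal to the primal optimum)
4. (0, 0), (3, 0), (2, 4), (0, 4.667)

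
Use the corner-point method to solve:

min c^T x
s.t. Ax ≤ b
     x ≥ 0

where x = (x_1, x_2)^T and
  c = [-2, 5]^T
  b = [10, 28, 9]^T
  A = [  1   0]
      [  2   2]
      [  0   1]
Each vertex is the intersection of two constraint boundaries that also satisfies all remaining constraints:
  x_1 = 0 and x_2 = 0 → (0, 0)
  x_1 = 10 and x_2 = 0 → (10, 0)
  x_1 = 10 and 2x_1 + 2x_2 = 28 → (10, 4)
  2x_1 + 2x_2 = 28 and x_2 = 9 → (5, 9)
  x_2 = 9 and x_1 = 0 → (0, 9)

Evaluating z = -2x_1 + 5x_2 at each vertex:
  (0, 0): z = 0
  (10, 0): z = -20
  (10, 4): z = 0
  (5, 9): z = 35
  (0, 9): z = 45

The minimum is at (10, 0) with z = -20.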